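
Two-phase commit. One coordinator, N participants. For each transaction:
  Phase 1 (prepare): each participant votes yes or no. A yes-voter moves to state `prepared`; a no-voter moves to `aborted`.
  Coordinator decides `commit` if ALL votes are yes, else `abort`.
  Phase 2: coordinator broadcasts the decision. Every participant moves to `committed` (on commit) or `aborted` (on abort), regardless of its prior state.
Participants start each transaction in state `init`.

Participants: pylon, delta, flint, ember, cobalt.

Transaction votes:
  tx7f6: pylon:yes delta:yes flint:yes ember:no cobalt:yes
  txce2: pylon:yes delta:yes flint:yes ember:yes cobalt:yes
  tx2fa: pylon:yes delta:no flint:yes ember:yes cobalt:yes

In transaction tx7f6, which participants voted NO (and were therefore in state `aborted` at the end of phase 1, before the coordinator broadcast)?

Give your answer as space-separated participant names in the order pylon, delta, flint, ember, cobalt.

Txn tx7f6 phase 1: pylon yes -> prepared; delta yes -> prepared; flint yes -> prepared; ember no -> aborted; cobalt yes -> prepared

Answer: ember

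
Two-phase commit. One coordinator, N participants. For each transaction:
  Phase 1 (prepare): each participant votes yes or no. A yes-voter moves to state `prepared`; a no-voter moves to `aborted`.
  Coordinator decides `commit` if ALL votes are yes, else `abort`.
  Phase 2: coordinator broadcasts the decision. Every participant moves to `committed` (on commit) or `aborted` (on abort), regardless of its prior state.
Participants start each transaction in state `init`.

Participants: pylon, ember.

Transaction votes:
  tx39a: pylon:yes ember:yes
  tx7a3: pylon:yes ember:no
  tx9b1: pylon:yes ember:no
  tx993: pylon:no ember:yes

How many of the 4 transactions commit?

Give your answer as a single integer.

tx39a: all yes -> commit (commits=1)
tx7a3: no from ember -> abort (commits=1)
tx9b1: no from ember -> abort (commits=1)
tx993: no from pylon -> abort (commits=1)

Answer: 1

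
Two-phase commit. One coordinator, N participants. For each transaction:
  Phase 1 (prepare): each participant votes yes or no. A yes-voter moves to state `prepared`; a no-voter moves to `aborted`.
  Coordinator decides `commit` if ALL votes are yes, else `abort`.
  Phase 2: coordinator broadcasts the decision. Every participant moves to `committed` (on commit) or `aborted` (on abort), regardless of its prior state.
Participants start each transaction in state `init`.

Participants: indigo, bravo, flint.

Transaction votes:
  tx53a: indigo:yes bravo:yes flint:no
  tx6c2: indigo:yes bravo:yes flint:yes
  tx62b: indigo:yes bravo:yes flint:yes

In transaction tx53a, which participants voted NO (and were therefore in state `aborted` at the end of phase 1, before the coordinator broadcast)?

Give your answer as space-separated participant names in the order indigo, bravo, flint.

Answer: flint

Derivation:
Txn tx53a phase 1: indigo yes -> prepared; bravo yes -> prepared; flint no -> aborted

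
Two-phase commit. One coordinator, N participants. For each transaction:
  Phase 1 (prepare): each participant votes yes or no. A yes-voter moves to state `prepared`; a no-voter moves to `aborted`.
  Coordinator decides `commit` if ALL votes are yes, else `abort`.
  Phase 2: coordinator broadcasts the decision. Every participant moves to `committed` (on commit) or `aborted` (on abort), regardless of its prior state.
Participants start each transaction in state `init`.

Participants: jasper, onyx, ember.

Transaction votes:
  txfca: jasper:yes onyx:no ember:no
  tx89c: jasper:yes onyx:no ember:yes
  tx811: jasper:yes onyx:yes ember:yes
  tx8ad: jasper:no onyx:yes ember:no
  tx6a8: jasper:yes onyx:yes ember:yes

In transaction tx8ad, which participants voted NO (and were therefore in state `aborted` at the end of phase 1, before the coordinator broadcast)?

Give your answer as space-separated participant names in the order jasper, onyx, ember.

Txn tx8ad phase 1: jasper no -> aborted; onyx yes -> prepared; ember no -> aborted

Answer: jasper ember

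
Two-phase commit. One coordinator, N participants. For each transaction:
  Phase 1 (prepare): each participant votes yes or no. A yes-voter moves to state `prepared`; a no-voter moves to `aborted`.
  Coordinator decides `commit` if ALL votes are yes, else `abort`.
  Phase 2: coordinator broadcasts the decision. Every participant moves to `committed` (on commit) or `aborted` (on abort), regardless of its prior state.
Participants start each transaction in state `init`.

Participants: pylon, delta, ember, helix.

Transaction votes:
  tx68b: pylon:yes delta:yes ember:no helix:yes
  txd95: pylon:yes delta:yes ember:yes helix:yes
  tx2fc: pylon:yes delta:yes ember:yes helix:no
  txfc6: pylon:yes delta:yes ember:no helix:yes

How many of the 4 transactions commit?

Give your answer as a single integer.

tx68b: no from ember -> abort (commits=0)
txd95: all yes -> commit (commits=1)
tx2fc: no from helix -> abort (commits=1)
txfc6: no from ember -> abort (commits=1)

Answer: 1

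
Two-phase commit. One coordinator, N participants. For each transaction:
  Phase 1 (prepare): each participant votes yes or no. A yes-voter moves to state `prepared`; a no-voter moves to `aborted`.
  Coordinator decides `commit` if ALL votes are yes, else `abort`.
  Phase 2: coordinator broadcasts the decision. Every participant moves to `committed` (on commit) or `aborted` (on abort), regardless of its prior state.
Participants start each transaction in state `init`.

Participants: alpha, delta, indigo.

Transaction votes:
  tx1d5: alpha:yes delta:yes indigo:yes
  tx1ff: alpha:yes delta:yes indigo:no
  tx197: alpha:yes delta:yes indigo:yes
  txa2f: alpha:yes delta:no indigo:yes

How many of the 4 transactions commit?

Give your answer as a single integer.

Answer: 2

Derivation:
tx1d5: all yes -> commit (commits=1)
tx1ff: no from indigo -> abort (commits=1)
tx197: all yes -> commit (commits=2)
txa2f: no from delta -> abort (commits=2)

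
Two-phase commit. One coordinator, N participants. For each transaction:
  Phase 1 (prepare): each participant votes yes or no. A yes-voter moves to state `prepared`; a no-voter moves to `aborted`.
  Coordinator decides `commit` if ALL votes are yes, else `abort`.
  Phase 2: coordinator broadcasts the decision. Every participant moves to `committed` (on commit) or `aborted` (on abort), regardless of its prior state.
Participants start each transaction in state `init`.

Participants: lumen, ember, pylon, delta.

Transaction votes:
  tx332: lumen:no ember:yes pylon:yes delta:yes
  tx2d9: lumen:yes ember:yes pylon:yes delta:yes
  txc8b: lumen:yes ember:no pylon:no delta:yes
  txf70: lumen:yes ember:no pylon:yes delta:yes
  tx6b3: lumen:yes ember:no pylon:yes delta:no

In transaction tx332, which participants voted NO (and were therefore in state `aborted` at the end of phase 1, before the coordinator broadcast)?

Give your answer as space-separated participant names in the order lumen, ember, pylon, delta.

Txn tx332 phase 1: lumen no -> aborted; ember yes -> prepared; pylon yes -> prepared; delta yes -> prepared

Answer: lumen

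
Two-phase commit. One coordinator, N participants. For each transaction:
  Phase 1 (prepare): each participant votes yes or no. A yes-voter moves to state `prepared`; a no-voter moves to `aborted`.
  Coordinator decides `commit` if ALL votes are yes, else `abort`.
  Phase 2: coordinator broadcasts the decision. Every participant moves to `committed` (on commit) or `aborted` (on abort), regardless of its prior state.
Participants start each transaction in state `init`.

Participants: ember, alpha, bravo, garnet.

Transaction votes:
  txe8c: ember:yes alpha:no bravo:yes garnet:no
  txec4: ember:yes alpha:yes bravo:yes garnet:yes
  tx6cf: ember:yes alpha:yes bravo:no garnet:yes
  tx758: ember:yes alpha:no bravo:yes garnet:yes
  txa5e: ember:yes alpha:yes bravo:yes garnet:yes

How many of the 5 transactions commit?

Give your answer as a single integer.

Answer: 2

Derivation:
txe8c: no from alpha, garnet -> abort (commits=0)
txec4: all yes -> commit (commits=1)
tx6cf: no from bravo -> abort (commits=1)
tx758: no from alpha -> abort (commits=1)
txa5e: all yes -> commit (commits=2)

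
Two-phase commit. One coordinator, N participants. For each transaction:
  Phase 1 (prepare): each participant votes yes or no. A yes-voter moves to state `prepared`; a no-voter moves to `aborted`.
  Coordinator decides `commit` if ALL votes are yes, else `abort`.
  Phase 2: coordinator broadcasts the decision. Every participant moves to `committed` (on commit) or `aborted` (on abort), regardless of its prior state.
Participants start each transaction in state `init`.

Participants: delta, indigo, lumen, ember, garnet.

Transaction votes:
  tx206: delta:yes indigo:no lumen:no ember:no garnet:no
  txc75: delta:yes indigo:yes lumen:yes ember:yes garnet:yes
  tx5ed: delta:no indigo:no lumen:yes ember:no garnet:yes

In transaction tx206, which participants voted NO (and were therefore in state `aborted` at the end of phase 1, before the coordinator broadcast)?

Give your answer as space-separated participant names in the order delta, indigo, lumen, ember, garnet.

Txn tx206 phase 1: delta yes -> prepared; indigo no -> aborted; lumen no -> aborted; ember no -> aborted; garnet no -> aborted

Answer: indigo lumen ember garnet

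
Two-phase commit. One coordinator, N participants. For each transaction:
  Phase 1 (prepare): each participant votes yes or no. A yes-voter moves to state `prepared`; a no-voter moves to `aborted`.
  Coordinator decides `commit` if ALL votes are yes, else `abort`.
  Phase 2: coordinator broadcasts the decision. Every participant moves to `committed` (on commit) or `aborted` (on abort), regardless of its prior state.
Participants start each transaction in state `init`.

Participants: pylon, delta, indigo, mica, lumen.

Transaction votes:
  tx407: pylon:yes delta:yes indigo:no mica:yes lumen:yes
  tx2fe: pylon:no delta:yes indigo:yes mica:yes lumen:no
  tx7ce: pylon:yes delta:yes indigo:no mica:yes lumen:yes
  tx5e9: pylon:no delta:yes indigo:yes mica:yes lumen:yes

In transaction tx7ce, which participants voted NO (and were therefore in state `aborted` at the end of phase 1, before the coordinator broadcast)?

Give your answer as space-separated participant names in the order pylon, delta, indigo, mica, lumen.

Txn tx7ce phase 1: pylon yes -> prepared; delta yes -> prepared; indigo no -> aborted; mica yes -> prepared; lumen yes -> prepared

Answer: indigo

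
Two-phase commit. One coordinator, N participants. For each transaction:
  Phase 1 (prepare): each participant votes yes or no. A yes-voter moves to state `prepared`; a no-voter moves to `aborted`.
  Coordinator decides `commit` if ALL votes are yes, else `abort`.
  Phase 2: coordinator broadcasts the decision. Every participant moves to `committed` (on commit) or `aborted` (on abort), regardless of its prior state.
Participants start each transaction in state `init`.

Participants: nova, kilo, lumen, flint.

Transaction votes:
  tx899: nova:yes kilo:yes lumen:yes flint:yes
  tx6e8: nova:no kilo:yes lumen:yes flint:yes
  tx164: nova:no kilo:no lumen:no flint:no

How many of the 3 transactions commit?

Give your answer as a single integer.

Answer: 1

Derivation:
tx899: all yes -> commit (commits=1)
tx6e8: no from nova -> abort (commits=1)
tx164: no from nova, kilo, lumen, flint -> abort (commits=1)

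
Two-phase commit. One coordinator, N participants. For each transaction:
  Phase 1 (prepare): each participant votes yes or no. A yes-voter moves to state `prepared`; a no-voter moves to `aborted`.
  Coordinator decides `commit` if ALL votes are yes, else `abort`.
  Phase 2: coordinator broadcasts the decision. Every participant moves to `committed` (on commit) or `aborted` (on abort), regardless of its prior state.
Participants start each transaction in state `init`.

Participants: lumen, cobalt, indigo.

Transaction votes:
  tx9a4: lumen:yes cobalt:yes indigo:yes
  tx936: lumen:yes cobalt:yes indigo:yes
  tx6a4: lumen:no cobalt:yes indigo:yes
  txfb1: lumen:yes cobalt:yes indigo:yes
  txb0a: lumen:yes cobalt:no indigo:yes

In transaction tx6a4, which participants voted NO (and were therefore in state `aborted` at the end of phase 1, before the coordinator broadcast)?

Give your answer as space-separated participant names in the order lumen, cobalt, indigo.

Txn tx6a4 phase 1: lumen no -> aborted; cobalt yes -> prepared; indigo yes -> prepared

Answer: lumen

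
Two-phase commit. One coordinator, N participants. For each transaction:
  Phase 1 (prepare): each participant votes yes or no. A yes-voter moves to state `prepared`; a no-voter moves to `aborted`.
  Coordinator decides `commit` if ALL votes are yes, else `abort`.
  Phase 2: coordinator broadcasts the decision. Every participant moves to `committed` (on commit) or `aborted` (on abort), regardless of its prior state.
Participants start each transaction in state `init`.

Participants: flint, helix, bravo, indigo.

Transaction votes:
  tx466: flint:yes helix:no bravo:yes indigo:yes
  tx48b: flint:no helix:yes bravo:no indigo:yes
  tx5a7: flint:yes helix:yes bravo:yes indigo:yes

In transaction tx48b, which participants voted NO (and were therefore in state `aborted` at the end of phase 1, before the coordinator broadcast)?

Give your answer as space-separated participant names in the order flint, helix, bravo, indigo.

Txn tx48b phase 1: flint no -> aborted; helix yes -> prepared; bravo no -> aborted; indigo yes -> prepared

Answer: flint bravo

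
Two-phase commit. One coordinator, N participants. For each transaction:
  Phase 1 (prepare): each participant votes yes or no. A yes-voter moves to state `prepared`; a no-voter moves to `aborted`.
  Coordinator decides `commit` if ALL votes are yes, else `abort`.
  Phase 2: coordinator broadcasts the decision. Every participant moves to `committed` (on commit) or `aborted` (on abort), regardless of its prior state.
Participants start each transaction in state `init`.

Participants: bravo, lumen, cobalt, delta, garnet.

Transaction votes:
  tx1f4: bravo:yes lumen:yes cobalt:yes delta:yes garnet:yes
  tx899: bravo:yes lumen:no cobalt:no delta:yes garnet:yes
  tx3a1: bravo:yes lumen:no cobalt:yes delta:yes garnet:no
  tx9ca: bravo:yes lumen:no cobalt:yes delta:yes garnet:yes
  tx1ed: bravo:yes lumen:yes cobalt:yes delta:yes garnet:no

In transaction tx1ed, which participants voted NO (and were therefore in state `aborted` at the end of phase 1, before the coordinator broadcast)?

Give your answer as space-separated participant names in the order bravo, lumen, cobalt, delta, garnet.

Txn tx1ed phase 1: bravo yes -> prepared; lumen yes -> prepared; cobalt yes -> prepared; delta yes -> prepared; garnet no -> aborted

Answer: garnet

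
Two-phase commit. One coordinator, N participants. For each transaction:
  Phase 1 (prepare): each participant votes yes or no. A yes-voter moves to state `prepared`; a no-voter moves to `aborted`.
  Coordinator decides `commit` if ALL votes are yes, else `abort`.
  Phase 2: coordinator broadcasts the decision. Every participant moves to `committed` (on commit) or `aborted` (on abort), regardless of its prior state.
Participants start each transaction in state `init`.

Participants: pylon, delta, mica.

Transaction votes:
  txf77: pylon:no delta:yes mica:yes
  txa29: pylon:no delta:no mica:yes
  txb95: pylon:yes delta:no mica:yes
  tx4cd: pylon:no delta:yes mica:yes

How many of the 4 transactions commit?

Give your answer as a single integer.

Answer: 0

Derivation:
txf77: no from pylon -> abort (commits=0)
txa29: no from pylon, delta -> abort (commits=0)
txb95: no from delta -> abort (commits=0)
tx4cd: no from pylon -> abort (commits=0)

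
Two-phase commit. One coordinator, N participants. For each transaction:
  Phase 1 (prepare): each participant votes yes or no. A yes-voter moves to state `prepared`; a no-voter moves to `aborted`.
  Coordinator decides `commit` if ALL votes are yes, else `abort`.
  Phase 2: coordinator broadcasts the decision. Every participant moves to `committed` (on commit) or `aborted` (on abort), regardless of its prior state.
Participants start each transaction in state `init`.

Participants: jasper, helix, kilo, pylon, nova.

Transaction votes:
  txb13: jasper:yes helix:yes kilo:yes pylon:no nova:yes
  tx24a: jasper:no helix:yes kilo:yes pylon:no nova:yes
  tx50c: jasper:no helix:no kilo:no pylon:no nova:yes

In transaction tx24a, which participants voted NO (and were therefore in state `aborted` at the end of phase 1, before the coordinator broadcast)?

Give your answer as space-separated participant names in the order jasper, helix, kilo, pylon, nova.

Answer: jasper pylon

Derivation:
Txn tx24a phase 1: jasper no -> aborted; helix yes -> prepared; kilo yes -> prepared; pylon no -> aborted; nova yes -> prepared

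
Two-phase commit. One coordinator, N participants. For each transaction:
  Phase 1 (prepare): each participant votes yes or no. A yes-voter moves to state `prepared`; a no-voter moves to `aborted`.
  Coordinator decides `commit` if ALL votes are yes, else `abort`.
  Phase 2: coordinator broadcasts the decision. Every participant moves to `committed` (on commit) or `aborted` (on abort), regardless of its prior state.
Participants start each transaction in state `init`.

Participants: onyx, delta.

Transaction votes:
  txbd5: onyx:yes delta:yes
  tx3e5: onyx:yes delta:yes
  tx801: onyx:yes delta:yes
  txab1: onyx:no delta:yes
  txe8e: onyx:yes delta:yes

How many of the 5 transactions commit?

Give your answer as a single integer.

txbd5: all yes -> commit (commits=1)
tx3e5: all yes -> commit (commits=2)
tx801: all yes -> commit (commits=3)
txab1: no from onyx -> abort (commits=3)
txe8e: all yes -> commit (commits=4)

Answer: 4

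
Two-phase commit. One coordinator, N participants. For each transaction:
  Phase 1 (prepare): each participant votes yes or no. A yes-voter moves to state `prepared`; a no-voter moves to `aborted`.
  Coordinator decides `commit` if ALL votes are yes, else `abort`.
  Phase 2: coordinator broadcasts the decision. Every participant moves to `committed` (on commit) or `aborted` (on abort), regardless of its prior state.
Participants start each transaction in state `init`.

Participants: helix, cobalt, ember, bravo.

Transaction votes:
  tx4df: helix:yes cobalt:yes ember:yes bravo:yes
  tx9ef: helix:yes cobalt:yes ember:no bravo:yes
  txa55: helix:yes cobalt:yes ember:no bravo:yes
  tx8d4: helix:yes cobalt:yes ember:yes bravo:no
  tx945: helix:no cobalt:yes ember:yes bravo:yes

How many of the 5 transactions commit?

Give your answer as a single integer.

tx4df: all yes -> commit (commits=1)
tx9ef: no from ember -> abort (commits=1)
txa55: no from ember -> abort (commits=1)
tx8d4: no from bravo -> abort (commits=1)
tx945: no from helix -> abort (commits=1)

Answer: 1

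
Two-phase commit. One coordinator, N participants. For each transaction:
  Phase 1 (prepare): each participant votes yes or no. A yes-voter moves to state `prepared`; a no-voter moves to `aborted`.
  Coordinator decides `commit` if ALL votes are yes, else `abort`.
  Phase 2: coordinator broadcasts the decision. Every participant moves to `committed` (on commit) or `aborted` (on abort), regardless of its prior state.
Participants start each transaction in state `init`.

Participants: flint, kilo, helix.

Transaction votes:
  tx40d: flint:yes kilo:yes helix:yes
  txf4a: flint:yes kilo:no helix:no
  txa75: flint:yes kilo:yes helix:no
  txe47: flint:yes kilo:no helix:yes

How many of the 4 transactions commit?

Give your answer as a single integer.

tx40d: all yes -> commit (commits=1)
txf4a: no from kilo, helix -> abort (commits=1)
txa75: no from helix -> abort (commits=1)
txe47: no from kilo -> abort (commits=1)

Answer: 1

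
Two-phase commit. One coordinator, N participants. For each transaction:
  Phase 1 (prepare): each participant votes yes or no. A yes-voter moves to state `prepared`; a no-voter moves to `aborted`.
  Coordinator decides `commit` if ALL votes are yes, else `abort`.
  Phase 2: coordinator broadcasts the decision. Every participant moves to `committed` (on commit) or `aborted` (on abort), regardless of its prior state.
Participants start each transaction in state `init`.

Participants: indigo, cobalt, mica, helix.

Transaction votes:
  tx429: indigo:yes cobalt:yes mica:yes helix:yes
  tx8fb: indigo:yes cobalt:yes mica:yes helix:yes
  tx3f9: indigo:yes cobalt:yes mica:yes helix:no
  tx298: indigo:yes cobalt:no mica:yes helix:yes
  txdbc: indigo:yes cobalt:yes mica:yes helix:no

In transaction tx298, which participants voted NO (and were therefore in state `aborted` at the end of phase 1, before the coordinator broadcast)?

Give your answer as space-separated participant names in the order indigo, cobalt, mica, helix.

Txn tx298 phase 1: indigo yes -> prepared; cobalt no -> aborted; mica yes -> prepared; helix yes -> prepared

Answer: cobalt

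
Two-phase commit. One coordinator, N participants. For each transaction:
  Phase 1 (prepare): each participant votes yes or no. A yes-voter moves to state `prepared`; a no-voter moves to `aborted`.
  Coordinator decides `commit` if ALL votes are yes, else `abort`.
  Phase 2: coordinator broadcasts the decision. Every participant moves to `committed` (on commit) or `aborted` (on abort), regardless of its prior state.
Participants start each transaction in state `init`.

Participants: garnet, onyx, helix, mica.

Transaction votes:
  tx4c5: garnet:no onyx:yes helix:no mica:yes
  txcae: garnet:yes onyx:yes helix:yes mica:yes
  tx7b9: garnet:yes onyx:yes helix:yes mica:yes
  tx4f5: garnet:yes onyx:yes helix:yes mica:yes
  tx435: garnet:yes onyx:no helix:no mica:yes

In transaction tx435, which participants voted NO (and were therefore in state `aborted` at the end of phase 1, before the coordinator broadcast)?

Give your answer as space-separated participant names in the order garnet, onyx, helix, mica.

Answer: onyx helix

Derivation:
Txn tx435 phase 1: garnet yes -> prepared; onyx no -> aborted; helix no -> aborted; mica yes -> prepared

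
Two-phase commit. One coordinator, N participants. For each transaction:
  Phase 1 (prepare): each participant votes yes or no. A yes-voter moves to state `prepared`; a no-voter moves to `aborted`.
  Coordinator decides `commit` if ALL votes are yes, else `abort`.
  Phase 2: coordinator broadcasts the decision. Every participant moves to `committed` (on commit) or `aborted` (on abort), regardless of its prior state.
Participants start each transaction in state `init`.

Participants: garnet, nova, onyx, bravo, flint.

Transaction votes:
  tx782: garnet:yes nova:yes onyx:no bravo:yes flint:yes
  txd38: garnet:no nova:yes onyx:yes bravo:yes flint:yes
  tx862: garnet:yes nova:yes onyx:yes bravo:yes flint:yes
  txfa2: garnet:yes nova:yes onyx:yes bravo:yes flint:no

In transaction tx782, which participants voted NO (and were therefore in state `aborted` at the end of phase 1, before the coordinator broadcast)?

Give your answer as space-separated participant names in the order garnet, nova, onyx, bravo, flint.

Txn tx782 phase 1: garnet yes -> prepared; nova yes -> prepared; onyx no -> aborted; bravo yes -> prepared; flint yes -> prepared

Answer: onyx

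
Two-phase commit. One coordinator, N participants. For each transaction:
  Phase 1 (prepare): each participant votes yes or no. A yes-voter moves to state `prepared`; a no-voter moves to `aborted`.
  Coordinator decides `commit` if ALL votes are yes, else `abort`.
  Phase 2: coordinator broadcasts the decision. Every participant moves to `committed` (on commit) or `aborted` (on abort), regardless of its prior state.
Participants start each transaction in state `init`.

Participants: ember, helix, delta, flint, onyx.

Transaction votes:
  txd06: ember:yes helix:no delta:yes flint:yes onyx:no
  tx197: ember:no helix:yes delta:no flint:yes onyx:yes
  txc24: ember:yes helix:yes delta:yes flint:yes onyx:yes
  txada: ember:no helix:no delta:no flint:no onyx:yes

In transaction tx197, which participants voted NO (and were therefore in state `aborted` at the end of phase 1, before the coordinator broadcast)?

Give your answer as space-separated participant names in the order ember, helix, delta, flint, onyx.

Answer: ember delta

Derivation:
Txn tx197 phase 1: ember no -> aborted; helix yes -> prepared; delta no -> aborted; flint yes -> prepared; onyx yes -> prepared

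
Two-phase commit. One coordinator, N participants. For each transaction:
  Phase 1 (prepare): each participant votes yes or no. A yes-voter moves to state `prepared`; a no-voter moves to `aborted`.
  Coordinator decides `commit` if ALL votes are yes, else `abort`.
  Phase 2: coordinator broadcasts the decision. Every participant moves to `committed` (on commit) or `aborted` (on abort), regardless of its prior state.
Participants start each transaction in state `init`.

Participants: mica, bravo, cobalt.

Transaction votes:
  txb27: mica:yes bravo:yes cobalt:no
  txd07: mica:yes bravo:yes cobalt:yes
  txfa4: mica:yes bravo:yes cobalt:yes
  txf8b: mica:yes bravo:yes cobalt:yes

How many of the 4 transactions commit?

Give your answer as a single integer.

Answer: 3

Derivation:
txb27: no from cobalt -> abort (commits=0)
txd07: all yes -> commit (commits=1)
txfa4: all yes -> commit (commits=2)
txf8b: all yes -> commit (commits=3)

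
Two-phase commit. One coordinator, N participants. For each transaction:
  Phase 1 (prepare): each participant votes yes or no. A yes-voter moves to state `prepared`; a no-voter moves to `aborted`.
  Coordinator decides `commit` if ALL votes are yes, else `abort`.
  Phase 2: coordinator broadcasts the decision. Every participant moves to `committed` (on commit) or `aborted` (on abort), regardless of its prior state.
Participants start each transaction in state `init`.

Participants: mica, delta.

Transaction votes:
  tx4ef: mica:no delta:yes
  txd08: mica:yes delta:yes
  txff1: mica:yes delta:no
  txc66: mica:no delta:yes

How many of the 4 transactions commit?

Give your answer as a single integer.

tx4ef: no from mica -> abort (commits=0)
txd08: all yes -> commit (commits=1)
txff1: no from delta -> abort (commits=1)
txc66: no from mica -> abort (commits=1)

Answer: 1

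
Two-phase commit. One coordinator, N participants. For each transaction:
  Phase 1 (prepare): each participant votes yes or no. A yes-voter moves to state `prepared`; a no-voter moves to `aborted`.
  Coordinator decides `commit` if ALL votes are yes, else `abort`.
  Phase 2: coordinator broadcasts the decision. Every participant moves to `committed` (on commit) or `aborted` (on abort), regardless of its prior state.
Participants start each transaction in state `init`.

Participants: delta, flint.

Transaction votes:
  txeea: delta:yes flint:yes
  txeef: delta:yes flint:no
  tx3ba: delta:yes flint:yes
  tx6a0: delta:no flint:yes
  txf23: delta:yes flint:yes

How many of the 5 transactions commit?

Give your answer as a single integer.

txeea: all yes -> commit (commits=1)
txeef: no from flint -> abort (commits=1)
tx3ba: all yes -> commit (commits=2)
tx6a0: no from delta -> abort (commits=2)
txf23: all yes -> commit (commits=3)

Answer: 3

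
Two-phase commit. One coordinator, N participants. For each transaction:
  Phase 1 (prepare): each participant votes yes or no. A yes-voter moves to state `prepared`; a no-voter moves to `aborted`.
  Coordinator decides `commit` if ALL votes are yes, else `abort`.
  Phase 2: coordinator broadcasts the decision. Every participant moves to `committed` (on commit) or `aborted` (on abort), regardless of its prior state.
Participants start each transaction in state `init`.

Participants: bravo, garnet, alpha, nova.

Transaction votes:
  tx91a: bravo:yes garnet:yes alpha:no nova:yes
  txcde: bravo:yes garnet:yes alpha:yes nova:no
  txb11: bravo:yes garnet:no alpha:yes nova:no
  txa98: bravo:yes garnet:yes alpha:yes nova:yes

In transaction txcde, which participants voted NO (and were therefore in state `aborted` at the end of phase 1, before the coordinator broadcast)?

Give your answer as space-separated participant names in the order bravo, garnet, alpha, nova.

Txn txcde phase 1: bravo yes -> prepared; garnet yes -> prepared; alpha yes -> prepared; nova no -> aborted

Answer: nova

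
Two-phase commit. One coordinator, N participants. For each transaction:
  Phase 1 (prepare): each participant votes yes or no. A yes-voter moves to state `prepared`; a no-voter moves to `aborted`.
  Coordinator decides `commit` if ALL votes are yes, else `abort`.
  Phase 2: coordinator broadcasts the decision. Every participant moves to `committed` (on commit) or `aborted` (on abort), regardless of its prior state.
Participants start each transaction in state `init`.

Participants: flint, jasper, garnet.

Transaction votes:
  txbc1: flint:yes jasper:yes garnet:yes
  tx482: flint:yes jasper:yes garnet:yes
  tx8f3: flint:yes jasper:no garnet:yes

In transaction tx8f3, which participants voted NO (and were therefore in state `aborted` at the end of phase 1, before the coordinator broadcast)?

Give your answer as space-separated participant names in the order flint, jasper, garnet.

Answer: jasper

Derivation:
Txn tx8f3 phase 1: flint yes -> prepared; jasper no -> aborted; garnet yes -> prepared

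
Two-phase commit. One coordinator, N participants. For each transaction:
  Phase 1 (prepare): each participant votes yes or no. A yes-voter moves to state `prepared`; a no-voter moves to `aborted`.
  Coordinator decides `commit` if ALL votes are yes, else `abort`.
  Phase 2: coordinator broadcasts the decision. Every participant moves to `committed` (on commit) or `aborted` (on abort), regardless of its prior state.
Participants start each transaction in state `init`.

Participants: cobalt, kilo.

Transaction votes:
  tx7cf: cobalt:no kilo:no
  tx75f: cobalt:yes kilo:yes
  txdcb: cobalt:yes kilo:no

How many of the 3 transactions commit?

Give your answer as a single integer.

Answer: 1

Derivation:
tx7cf: no from cobalt, kilo -> abort (commits=0)
tx75f: all yes -> commit (commits=1)
txdcb: no from kilo -> abort (commits=1)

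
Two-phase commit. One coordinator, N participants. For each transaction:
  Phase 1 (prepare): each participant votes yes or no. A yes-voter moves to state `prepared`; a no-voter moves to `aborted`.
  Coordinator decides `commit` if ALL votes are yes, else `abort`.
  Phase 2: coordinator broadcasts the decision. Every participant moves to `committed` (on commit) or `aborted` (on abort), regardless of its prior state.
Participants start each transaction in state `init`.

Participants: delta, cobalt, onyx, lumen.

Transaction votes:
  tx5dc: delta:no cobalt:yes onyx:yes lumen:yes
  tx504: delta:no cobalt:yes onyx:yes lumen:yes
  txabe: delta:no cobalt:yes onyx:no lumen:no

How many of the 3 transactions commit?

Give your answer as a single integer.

tx5dc: no from delta -> abort (commits=0)
tx504: no from delta -> abort (commits=0)
txabe: no from delta, onyx, lumen -> abort (commits=0)

Answer: 0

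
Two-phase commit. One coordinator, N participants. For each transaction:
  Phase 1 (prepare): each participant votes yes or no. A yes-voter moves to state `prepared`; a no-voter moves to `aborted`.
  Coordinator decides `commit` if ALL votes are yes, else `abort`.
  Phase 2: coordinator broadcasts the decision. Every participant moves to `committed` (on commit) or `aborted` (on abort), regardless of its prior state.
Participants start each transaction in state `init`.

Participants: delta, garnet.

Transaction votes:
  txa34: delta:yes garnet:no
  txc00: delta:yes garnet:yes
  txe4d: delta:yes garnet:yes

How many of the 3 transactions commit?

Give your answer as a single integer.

Answer: 2

Derivation:
txa34: no from garnet -> abort (commits=0)
txc00: all yes -> commit (commits=1)
txe4d: all yes -> commit (commits=2)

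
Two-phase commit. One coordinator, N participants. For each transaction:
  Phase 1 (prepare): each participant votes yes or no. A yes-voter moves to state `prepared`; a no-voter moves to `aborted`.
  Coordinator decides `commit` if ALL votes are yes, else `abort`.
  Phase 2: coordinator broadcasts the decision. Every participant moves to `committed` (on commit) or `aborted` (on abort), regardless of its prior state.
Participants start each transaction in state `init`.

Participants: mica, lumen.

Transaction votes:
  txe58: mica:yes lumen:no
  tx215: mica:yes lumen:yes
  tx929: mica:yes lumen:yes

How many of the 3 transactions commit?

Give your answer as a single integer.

Answer: 2

Derivation:
txe58: no from lumen -> abort (commits=0)
tx215: all yes -> commit (commits=1)
tx929: all yes -> commit (commits=2)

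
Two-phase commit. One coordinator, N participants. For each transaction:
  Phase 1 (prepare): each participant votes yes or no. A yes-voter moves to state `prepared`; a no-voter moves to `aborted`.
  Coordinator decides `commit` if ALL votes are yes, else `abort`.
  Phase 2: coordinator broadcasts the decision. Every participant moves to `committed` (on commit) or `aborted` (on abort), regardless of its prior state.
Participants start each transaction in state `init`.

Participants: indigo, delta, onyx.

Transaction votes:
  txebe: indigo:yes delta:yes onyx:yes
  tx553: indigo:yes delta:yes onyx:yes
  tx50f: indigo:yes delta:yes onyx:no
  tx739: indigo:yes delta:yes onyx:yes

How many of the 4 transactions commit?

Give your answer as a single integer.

txebe: all yes -> commit (commits=1)
tx553: all yes -> commit (commits=2)
tx50f: no from onyx -> abort (commits=2)
tx739: all yes -> commit (commits=3)

Answer: 3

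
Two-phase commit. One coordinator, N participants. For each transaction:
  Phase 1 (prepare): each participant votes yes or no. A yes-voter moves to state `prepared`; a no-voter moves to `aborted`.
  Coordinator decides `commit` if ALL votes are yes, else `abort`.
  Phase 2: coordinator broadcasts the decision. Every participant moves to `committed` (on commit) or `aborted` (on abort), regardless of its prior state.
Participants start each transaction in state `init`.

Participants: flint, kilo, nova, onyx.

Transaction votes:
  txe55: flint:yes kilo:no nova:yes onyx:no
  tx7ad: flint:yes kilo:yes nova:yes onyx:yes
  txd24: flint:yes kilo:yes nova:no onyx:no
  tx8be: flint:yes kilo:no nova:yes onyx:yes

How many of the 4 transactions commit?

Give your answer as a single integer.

Answer: 1

Derivation:
txe55: no from kilo, onyx -> abort (commits=0)
tx7ad: all yes -> commit (commits=1)
txd24: no from nova, onyx -> abort (commits=1)
tx8be: no from kilo -> abort (commits=1)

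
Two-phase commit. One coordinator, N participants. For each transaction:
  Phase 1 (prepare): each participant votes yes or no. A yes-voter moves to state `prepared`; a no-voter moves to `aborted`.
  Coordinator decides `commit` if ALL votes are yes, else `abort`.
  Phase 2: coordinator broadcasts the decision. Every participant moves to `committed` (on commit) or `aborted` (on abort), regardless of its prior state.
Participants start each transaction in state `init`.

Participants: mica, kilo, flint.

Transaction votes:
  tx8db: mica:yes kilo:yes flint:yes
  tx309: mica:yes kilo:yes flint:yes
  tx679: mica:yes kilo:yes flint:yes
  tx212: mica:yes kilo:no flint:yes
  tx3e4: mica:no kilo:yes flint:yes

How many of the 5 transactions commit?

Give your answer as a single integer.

tx8db: all yes -> commit (commits=1)
tx309: all yes -> commit (commits=2)
tx679: all yes -> commit (commits=3)
tx212: no from kilo -> abort (commits=3)
tx3e4: no from mica -> abort (commits=3)

Answer: 3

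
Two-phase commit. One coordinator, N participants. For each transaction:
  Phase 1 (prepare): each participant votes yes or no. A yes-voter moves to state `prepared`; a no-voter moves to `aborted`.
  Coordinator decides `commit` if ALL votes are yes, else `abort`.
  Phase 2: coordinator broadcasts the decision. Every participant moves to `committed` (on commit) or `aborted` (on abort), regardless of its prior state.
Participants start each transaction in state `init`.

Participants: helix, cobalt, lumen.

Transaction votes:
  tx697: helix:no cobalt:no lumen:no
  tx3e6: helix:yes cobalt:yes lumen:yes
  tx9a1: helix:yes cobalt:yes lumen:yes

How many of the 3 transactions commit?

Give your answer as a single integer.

tx697: no from helix, cobalt, lumen -> abort (commits=0)
tx3e6: all yes -> commit (commits=1)
tx9a1: all yes -> commit (commits=2)

Answer: 2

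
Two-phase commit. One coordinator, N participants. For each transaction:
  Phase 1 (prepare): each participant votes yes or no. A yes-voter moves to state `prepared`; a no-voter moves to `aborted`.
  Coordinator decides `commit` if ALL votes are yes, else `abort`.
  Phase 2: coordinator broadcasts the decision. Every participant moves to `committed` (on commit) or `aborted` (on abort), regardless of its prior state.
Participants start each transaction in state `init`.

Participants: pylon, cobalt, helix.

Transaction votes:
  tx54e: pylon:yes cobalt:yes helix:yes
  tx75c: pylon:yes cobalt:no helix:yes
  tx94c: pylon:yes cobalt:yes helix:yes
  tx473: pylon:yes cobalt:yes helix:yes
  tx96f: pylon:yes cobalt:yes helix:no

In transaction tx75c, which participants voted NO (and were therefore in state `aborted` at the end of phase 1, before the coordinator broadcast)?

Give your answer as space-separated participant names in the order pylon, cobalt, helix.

Answer: cobalt

Derivation:
Txn tx75c phase 1: pylon yes -> prepared; cobalt no -> aborted; helix yes -> prepared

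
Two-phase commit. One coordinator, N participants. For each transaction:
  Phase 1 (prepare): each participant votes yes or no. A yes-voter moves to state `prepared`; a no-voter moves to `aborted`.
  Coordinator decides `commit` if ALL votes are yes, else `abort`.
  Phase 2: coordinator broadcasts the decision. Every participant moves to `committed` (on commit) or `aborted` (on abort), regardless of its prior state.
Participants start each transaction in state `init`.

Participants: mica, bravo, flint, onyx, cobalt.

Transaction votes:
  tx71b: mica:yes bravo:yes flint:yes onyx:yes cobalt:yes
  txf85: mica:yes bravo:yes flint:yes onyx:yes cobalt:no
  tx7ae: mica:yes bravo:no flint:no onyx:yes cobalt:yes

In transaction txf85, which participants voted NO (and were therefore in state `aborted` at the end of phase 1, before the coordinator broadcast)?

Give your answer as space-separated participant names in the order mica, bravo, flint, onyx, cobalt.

Answer: cobalt

Derivation:
Txn txf85 phase 1: mica yes -> prepared; bravo yes -> prepared; flint yes -> prepared; onyx yes -> prepared; cobalt no -> aborted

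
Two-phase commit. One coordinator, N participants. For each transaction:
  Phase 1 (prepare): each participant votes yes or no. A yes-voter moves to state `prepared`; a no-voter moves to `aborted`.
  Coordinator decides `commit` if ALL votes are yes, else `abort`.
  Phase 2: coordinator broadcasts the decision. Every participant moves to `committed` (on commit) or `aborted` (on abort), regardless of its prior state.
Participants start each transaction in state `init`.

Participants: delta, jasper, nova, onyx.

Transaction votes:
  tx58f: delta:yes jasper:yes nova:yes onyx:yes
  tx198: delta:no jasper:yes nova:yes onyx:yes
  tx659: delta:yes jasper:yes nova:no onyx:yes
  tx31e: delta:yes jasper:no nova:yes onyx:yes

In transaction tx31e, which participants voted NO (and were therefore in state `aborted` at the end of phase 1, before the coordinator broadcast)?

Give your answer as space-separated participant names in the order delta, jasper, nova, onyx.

Answer: jasper

Derivation:
Txn tx31e phase 1: delta yes -> prepared; jasper no -> aborted; nova yes -> prepared; onyx yes -> prepared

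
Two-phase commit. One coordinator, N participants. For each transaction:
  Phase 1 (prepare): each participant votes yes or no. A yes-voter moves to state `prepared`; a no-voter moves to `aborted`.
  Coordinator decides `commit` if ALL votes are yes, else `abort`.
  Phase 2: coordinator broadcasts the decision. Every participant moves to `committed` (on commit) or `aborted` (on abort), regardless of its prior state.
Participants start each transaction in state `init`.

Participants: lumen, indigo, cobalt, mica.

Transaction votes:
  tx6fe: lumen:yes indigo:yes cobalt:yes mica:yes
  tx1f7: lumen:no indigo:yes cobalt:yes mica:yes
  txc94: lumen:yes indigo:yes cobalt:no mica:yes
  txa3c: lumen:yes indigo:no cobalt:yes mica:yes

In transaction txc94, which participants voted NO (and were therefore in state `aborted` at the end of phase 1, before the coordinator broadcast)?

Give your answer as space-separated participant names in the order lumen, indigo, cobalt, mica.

Txn txc94 phase 1: lumen yes -> prepared; indigo yes -> prepared; cobalt no -> aborted; mica yes -> prepared

Answer: cobalt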